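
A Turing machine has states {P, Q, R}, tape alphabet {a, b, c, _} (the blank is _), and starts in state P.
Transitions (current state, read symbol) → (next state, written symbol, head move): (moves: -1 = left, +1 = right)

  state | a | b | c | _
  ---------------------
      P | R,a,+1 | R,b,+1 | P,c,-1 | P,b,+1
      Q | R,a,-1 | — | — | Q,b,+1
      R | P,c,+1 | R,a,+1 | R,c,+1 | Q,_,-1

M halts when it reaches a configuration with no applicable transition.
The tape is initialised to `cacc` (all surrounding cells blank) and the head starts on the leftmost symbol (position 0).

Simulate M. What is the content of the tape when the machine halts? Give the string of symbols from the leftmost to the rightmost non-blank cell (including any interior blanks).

bcccc

state=P head=0 tape=_[c]acc_   (P,c)→(P,c,-1)
state=P head=-1 tape=[_]cacc_   (P,_)→(P,b,+1)
state=P head=0 tape=b[c]acc_   (P,c)→(P,c,-1)
state=P head=-1 tape=[b]cacc_   (P,b)→(R,b,+1)
state=R head=0 tape=b[c]acc_   (R,c)→(R,c,+1)
state=R head=1 tape=bc[a]cc_   (R,a)→(P,c,+1)
state=P head=2 tape=bcc[c]c_   (P,c)→(P,c,-1)
state=P head=1 tape=bc[c]cc_   (P,c)→(P,c,-1)
state=P head=0 tape=b[c]ccc_   (P,c)→(P,c,-1)
state=P head=-1 tape=[b]cccc_   (P,b)→(R,b,+1)
state=R head=0 tape=b[c]ccc_   (R,c)→(R,c,+1)
state=R head=1 tape=bc[c]cc_   (R,c)→(R,c,+1)
state=R head=2 tape=bcc[c]c_   (R,c)→(R,c,+1)
state=R head=3 tape=bccc[c]_   (R,c)→(R,c,+1)
state=R head=4 tape=bcccc[_]   (R,_)→(Q,_,-1)
state=Q head=3 tape=bccc[c]_
The non-blank tape span at halt is bcccc.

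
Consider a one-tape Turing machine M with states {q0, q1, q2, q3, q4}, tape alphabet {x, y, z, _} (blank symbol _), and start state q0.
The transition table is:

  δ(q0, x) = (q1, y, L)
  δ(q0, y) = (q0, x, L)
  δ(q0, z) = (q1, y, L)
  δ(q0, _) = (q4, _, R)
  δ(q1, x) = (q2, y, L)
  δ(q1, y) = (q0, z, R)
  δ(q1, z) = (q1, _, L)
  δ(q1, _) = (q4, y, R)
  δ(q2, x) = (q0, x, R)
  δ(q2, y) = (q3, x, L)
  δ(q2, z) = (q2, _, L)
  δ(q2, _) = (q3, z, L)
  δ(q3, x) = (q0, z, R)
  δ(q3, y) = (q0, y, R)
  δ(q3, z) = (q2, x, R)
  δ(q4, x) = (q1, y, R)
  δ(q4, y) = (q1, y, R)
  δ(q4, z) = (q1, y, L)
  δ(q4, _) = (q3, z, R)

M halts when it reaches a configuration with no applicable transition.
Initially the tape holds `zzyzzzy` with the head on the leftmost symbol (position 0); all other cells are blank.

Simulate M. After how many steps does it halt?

19

q0 | _[z]zyzzzy___   read z → write y, move L, go to q1
q1 | [_]yzyzzzy___   read _ → write y, move R, go to q4
q4 | y[y]zyzzzy___   read y → write y, move R, go to q1
q1 | yy[z]yzzzy___   read z → write _, move L, go to q1
q1 | y[y]_yzzzy___   read y → write z, move R, go to q0
q0 | yz[_]yzzzy___   read _ → write _, move R, go to q4
q4 | yz_[y]zzzy___   read y → write y, move R, go to q1
q1 | yz_y[z]zzy___   read z → write _, move L, go to q1
q1 | yz_[y]_zzy___   read y → write z, move R, go to q0
q0 | yz_z[_]zzy___   read _ → write _, move R, go to q4
q4 | yz_z_[z]zy___   read z → write y, move L, go to q1
q1 | yz_z[_]yzy___   read _ → write y, move R, go to q4
q4 | yz_zy[y]zy___   read y → write y, move R, go to q1
q1 | yz_zyy[z]y___   read z → write _, move L, go to q1
q1 | yz_zy[y]_y___   read y → write z, move R, go to q0
q0 | yz_zyz[_]y___   read _ → write _, move R, go to q4
q4 | yz_zyz_[y]___   read y → write y, move R, go to q1
q1 | yz_zyz_y[_]__   read _ → write y, move R, go to q4
q4 | yz_zyz_yy[_]_   read _ → write z, move R, go to q3
q3 | yz_zyz_yyz[_]
M halts after 19 transitions.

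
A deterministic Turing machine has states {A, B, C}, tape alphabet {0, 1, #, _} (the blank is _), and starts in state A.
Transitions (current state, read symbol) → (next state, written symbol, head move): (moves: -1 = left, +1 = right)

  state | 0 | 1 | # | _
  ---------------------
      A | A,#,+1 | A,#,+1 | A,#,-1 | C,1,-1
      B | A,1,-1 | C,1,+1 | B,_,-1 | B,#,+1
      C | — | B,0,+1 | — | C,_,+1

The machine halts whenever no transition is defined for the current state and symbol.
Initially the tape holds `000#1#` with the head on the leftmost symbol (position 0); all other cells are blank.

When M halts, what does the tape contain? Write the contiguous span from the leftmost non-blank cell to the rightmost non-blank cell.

state=A head=0 tape=___[0]00#1#   (A,0)→(A,#,+1)
state=A head=1 tape=___#[0]0#1#   (A,0)→(A,#,+1)
state=A head=2 tape=___##[0]#1#   (A,0)→(A,#,+1)
state=A head=3 tape=___###[#]1#   (A,#)→(A,#,-1)
state=A head=2 tape=___##[#]#1#   (A,#)→(A,#,-1)
state=A head=1 tape=___#[#]##1#   (A,#)→(A,#,-1)
state=A head=0 tape=___[#]###1#   (A,#)→(A,#,-1)
state=A head=-1 tape=__[_]####1#   (A,_)→(C,1,-1)
state=C head=-2 tape=_[_]1####1#   (C,_)→(C,_,+1)
state=C head=-1 tape=__[1]####1#   (C,1)→(B,0,+1)
state=B head=0 tape=__0[#]###1#   (B,#)→(B,_,-1)
state=B head=-1 tape=__[0]_###1#   (B,0)→(A,1,-1)
state=A head=-2 tape=_[_]1_###1#   (A,_)→(C,1,-1)
state=C head=-3 tape=[_]11_###1#   (C,_)→(C,_,+1)
state=C head=-2 tape=_[1]1_###1#   (C,1)→(B,0,+1)
state=B head=-1 tape=_0[1]_###1#   (B,1)→(C,1,+1)
state=C head=0 tape=_01[_]###1#   (C,_)→(C,_,+1)
state=C head=1 tape=_01_[#]##1#
The non-blank tape span at halt is 01_###1#.

01_###1#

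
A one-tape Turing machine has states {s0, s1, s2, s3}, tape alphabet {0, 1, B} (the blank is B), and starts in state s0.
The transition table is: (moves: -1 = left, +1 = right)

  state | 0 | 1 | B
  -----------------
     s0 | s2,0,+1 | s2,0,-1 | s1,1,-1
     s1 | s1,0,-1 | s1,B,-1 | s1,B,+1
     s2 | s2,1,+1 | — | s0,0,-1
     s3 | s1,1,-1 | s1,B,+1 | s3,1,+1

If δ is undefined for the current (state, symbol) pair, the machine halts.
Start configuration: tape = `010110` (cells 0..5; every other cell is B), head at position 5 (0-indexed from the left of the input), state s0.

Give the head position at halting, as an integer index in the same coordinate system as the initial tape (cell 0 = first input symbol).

state=s0 head=5 tape=01011[0]BBB   (s0,0)→(s2,0,+1)
state=s2 head=6 tape=010110[B]BB   (s2,B)→(s0,0,-1)
state=s0 head=5 tape=01011[0]0BB   (s0,0)→(s2,0,+1)
state=s2 head=6 tape=010110[0]BB   (s2,0)→(s2,1,+1)
state=s2 head=7 tape=0101101[B]B   (s2,B)→(s0,0,-1)
state=s0 head=6 tape=010110[1]0B   (s0,1)→(s2,0,-1)
state=s2 head=5 tape=01011[0]00B   (s2,0)→(s2,1,+1)
state=s2 head=6 tape=010111[0]0B   (s2,0)→(s2,1,+1)
state=s2 head=7 tape=0101111[0]B   (s2,0)→(s2,1,+1)
state=s2 head=8 tape=01011111[B]   (s2,B)→(s0,0,-1)
state=s0 head=7 tape=0101111[1]0   (s0,1)→(s2,0,-1)
state=s2 head=6 tape=010111[1]00
At halt the head is at cell 6.

6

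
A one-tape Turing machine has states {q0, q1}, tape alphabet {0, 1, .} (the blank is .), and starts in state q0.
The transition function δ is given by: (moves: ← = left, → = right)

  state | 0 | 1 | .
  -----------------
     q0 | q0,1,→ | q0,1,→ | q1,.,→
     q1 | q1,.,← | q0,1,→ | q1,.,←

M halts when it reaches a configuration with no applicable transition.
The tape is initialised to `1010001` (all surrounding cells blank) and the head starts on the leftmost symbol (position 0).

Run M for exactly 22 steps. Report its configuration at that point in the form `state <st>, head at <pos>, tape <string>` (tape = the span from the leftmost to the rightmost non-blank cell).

q0 | [1]010001..   read 1 → write 1, move →, go to q0
q0 | 1[0]10001..   read 0 → write 1, move →, go to q0
q0 | 11[1]0001..   read 1 → write 1, move →, go to q0
q0 | 111[0]001..   read 0 → write 1, move →, go to q0
q0 | 1111[0]01..   read 0 → write 1, move →, go to q0
q0 | 11111[0]1..   read 0 → write 1, move →, go to q0
q0 | 111111[1]..   read 1 → write 1, move →, go to q0
q0 | 1111111[.].   read . → write ., move →, go to q1
q1 | 1111111.[.]   read . → write ., move ←, go to q1
q1 | 1111111[.].   read . → write ., move ←, go to q1
q1 | 111111[1]..   read 1 → write 1, move →, go to q0
q0 | 1111111[.].   read . → write ., move →, go to q1
q1 | 1111111.[.]   read . → write ., move ←, go to q1
q1 | 1111111[.].   read . → write ., move ←, go to q1
q1 | 111111[1]..   read 1 → write 1, move →, go to q0
q0 | 1111111[.].   read . → write ., move →, go to q1
q1 | 1111111.[.]   read . → write ., move ←, go to q1
q1 | 1111111[.].   read . → write ., move ←, go to q1
q1 | 111111[1]..   read 1 → write 1, move →, go to q0
q0 | 1111111[.].   read . → write ., move →, go to q1
q1 | 1111111.[.]   read . → write ., move ←, go to q1
q1 | 1111111[.].   read . → write ., move ←, go to q1
q1 | 111111[1]..
After 22 steps: state q1, head at 6, tape 1111111.

state q1, head at 6, tape 1111111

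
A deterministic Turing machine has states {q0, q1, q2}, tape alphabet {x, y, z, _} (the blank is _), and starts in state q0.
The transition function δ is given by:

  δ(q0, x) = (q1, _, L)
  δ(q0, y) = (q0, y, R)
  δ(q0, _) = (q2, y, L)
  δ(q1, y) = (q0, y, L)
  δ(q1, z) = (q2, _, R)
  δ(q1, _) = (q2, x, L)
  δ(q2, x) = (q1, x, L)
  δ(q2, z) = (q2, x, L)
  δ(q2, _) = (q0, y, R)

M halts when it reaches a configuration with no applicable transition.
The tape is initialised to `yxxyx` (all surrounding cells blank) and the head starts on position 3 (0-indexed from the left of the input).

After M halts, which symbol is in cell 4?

_

state=q0 head=3 tape=yxx[y]x   (q0,y)→(q0,y,R)
state=q0 head=4 tape=yxxy[x]   (q0,x)→(q1,_,L)
state=q1 head=3 tape=yxx[y]_   (q1,y)→(q0,y,L)
state=q0 head=2 tape=yx[x]y_   (q0,x)→(q1,_,L)
state=q1 head=1 tape=y[x]_y_
Cell 4 holds _ when M halts.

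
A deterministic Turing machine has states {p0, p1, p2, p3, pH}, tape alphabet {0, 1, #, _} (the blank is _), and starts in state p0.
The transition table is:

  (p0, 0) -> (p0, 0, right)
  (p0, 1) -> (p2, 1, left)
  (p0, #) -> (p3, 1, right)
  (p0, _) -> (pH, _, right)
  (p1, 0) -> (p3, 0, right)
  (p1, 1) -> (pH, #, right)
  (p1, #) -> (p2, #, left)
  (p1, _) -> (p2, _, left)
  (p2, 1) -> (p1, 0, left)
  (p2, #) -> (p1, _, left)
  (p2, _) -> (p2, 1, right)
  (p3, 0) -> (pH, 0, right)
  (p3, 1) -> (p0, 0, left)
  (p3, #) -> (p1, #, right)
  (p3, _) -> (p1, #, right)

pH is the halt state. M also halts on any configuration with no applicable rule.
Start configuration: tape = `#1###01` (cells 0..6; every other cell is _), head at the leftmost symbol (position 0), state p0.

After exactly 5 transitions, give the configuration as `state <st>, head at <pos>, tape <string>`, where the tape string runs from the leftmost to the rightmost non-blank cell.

p0 | _[#]1###01   read # → write 1, move right, go to p3
p3 | _1[1]###01   read 1 → write 0, move left, go to p0
p0 | _[1]0###01   read 1 → write 1, move left, go to p2
p2 | [_]10###01   read _ → write 1, move right, go to p2
p2 | 1[1]0###01   read 1 → write 0, move left, go to p1
p1 | [1]00###01
After 5 steps: state p1, head at -1, tape 100###01.

state p1, head at -1, tape 100###01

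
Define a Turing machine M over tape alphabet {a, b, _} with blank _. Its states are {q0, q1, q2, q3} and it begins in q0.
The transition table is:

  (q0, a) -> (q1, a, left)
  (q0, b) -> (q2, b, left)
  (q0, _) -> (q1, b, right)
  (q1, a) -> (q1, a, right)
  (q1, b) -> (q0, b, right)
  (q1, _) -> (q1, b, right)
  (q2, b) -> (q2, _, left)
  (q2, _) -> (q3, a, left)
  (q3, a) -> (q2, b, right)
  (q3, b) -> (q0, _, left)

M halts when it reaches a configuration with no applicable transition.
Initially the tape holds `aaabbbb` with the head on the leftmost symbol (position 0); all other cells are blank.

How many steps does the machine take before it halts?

8

state=q0 head=0 tape=_[a]aabbbb   (q0,a)→(q1,a,left)
state=q1 head=-1 tape=[_]aaabbbb   (q1,_)→(q1,b,right)
state=q1 head=0 tape=b[a]aabbbb   (q1,a)→(q1,a,right)
state=q1 head=1 tape=ba[a]abbbb   (q1,a)→(q1,a,right)
state=q1 head=2 tape=baa[a]bbbb   (q1,a)→(q1,a,right)
state=q1 head=3 tape=baaa[b]bbb   (q1,b)→(q0,b,right)
state=q0 head=4 tape=baaab[b]bb   (q0,b)→(q2,b,left)
state=q2 head=3 tape=baaa[b]bbb   (q2,b)→(q2,_,left)
state=q2 head=2 tape=baa[a]_bbb
M halts after 8 transitions.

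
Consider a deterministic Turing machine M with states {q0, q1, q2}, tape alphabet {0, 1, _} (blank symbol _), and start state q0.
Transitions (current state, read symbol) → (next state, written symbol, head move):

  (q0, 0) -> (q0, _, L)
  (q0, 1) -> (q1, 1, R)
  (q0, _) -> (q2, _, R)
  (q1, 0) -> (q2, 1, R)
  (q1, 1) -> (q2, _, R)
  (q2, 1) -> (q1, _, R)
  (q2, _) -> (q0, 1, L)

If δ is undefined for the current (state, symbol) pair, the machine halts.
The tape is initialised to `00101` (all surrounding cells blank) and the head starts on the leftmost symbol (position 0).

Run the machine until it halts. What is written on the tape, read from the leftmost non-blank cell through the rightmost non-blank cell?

1_1

state=q0 head=0 tape=_[0]0101_   (q0,0)→(q0,_,L)
state=q0 head=-1 tape=[_]_0101_   (q0,_)→(q2,_,R)
state=q2 head=0 tape=_[_]0101_   (q2,_)→(q0,1,L)
state=q0 head=-1 tape=[_]10101_   (q0,_)→(q2,_,R)
state=q2 head=0 tape=_[1]0101_   (q2,1)→(q1,_,R)
state=q1 head=1 tape=__[0]101_   (q1,0)→(q2,1,R)
state=q2 head=2 tape=__1[1]01_   (q2,1)→(q1,_,R)
state=q1 head=3 tape=__1_[0]1_   (q1,0)→(q2,1,R)
state=q2 head=4 tape=__1_1[1]_   (q2,1)→(q1,_,R)
state=q1 head=5 tape=__1_1_[_]
The non-blank tape span at halt is 1_1.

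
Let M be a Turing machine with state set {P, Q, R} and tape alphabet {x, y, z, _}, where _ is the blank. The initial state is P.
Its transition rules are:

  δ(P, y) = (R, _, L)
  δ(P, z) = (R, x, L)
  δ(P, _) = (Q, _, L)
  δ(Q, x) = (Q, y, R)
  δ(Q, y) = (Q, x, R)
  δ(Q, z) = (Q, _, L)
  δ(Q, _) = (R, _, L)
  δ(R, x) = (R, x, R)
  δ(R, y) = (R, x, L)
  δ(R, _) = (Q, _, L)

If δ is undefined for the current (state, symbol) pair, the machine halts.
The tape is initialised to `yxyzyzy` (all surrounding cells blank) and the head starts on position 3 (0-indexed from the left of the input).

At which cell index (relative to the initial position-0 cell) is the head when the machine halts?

5

state=P head=3 tape=yxy[z]yzy   (P,z)→(R,x,L)
state=R head=2 tape=yx[y]xyzy   (R,y)→(R,x,L)
state=R head=1 tape=y[x]xxyzy   (R,x)→(R,x,R)
state=R head=2 tape=yx[x]xyzy   (R,x)→(R,x,R)
state=R head=3 tape=yxx[x]yzy   (R,x)→(R,x,R)
state=R head=4 tape=yxxx[y]zy   (R,y)→(R,x,L)
state=R head=3 tape=yxx[x]xzy   (R,x)→(R,x,R)
state=R head=4 tape=yxxx[x]zy   (R,x)→(R,x,R)
state=R head=5 tape=yxxxx[z]y
At halt the head is at cell 5.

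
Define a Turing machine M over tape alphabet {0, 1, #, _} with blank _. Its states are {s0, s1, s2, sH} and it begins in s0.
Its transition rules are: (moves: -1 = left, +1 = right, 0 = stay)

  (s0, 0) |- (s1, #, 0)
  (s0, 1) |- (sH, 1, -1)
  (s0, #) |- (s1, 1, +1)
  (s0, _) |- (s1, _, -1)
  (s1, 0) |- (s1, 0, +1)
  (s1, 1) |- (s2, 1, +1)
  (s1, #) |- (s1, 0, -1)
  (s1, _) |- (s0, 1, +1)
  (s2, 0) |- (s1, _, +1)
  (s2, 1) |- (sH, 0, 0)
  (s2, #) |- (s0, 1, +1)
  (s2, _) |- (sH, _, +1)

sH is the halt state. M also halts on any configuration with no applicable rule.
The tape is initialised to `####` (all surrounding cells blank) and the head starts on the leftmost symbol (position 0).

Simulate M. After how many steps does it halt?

20

s0 | [#]###___   read # → write 1, move +1, go to s1
s1 | 1[#]##___   read # → write 0, move -1, go to s1
s1 | [1]0##___   read 1 → write 1, move +1, go to s2
s2 | 1[0]##___   read 0 → write _, move +1, go to s1
s1 | 1_[#]#___   read # → write 0, move -1, go to s1
s1 | 1[_]0#___   read _ → write 1, move +1, go to s0
s0 | 11[0]#___   read 0 → write #, move 0, go to s1
s1 | 11[#]#___   read # → write 0, move -1, go to s1
s1 | 1[1]0#___   read 1 → write 1, move +1, go to s2
s2 | 11[0]#___   read 0 → write _, move +1, go to s1
s1 | 11_[#]___   read # → write 0, move -1, go to s1
s1 | 11[_]0___   read _ → write 1, move +1, go to s0
s0 | 111[0]___   read 0 → write #, move 0, go to s1
s1 | 111[#]___   read # → write 0, move -1, go to s1
s1 | 11[1]0___   read 1 → write 1, move +1, go to s2
s2 | 111[0]___   read 0 → write _, move +1, go to s1
s1 | 111_[_]__   read _ → write 1, move +1, go to s0
s0 | 111_1[_]_   read _ → write _, move -1, go to s1
s1 | 111_[1]__   read 1 → write 1, move +1, go to s2
s2 | 111_1[_]_   read _ → write _, move +1, go to sH
sH | 111_1_[_]
M halts after 20 transitions.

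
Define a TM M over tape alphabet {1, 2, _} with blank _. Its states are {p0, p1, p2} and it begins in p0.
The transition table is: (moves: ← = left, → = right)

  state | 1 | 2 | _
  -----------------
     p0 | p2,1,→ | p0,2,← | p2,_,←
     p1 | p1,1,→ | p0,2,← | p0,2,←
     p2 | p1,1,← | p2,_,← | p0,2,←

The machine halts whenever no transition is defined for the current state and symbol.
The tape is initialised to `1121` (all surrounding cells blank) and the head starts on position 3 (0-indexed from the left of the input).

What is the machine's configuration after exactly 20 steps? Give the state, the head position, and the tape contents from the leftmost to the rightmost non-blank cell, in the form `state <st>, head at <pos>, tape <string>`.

state p2, head at 1, tape 11_1

p0 | 112[1]_   read 1 → write 1, move →, go to p2
p2 | 1121[_]   read _ → write 2, move ←, go to p0
p0 | 112[1]2   read 1 → write 1, move →, go to p2
p2 | 1121[2]   read 2 → write _, move ←, go to p2
p2 | 112[1]_   read 1 → write 1, move ←, go to p1
p1 | 11[2]1_   read 2 → write 2, move ←, go to p0
p0 | 1[1]21_   read 1 → write 1, move →, go to p2
p2 | 11[2]1_   read 2 → write _, move ←, go to p2
p2 | 1[1]_1_   read 1 → write 1, move ←, go to p1
p1 | [1]1_1_   read 1 → write 1, move →, go to p1
p1 | 1[1]_1_   read 1 → write 1, move →, go to p1
p1 | 11[_]1_   read _ → write 2, move ←, go to p0
p0 | 1[1]21_   read 1 → write 1, move →, go to p2
p2 | 11[2]1_   read 2 → write _, move ←, go to p2
p2 | 1[1]_1_   read 1 → write 1, move ←, go to p1
p1 | [1]1_1_   read 1 → write 1, move →, go to p1
p1 | 1[1]_1_   read 1 → write 1, move →, go to p1
p1 | 11[_]1_   read _ → write 2, move ←, go to p0
p0 | 1[1]21_   read 1 → write 1, move →, go to p2
p2 | 11[2]1_   read 2 → write _, move ←, go to p2
p2 | 1[1]_1_
After 20 steps: state p2, head at 1, tape 11_1.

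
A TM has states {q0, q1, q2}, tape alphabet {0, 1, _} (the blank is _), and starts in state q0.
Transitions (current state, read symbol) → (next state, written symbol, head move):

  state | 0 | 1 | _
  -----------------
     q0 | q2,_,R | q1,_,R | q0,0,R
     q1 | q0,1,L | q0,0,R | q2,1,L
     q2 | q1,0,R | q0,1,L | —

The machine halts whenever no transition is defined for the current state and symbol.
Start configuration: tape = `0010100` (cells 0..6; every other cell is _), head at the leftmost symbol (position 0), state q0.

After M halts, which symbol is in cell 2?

0

state=q0 head=0 tape=[0]010100_   (q0,0)→(q2,_,R)
state=q2 head=1 tape=_[0]10100_   (q2,0)→(q1,0,R)
state=q1 head=2 tape=_0[1]0100_   (q1,1)→(q0,0,R)
state=q0 head=3 tape=_00[0]100_   (q0,0)→(q2,_,R)
state=q2 head=4 tape=_00_[1]00_   (q2,1)→(q0,1,L)
state=q0 head=3 tape=_00[_]100_   (q0,_)→(q0,0,R)
state=q0 head=4 tape=_000[1]00_   (q0,1)→(q1,_,R)
state=q1 head=5 tape=_000_[0]0_   (q1,0)→(q0,1,L)
state=q0 head=4 tape=_000[_]10_   (q0,_)→(q0,0,R)
state=q0 head=5 tape=_0000[1]0_   (q0,1)→(q1,_,R)
state=q1 head=6 tape=_0000_[0]_   (q1,0)→(q0,1,L)
state=q0 head=5 tape=_0000[_]1_   (q0,_)→(q0,0,R)
state=q0 head=6 tape=_00000[1]_   (q0,1)→(q1,_,R)
state=q1 head=7 tape=_00000_[_]   (q1,_)→(q2,1,L)
state=q2 head=6 tape=_00000[_]1
Cell 2 holds 0 when M halts.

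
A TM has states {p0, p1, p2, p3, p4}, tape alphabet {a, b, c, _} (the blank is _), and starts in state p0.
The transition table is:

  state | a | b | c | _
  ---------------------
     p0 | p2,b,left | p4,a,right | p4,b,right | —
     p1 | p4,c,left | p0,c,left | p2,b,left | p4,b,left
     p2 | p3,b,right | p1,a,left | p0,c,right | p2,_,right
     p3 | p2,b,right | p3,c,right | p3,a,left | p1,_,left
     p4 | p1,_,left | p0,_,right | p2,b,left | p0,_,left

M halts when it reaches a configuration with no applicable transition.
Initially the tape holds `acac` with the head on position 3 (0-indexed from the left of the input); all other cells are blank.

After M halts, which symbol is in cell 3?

a

p0 | _aca[c]_   read c → write b, move right, go to p4
p4 | _acab[_]   read _ → write _, move left, go to p0
p0 | _aca[b]_   read b → write a, move right, go to p4
p4 | _acaa[_]   read _ → write _, move left, go to p0
p0 | _aca[a]_   read a → write b, move left, go to p2
p2 | _ac[a]b_   read a → write b, move right, go to p3
p3 | _acb[b]_   read b → write c, move right, go to p3
p3 | _acbc[_]   read _ → write _, move left, go to p1
p1 | _acb[c]_   read c → write b, move left, go to p2
p2 | _ac[b]b_   read b → write a, move left, go to p1
p1 | _a[c]ab_   read c → write b, move left, go to p2
p2 | _[a]bab_   read a → write b, move right, go to p3
p3 | _b[b]ab_   read b → write c, move right, go to p3
p3 | _bc[a]b_   read a → write b, move right, go to p2
p2 | _bcb[b]_   read b → write a, move left, go to p1
p1 | _bc[b]a_   read b → write c, move left, go to p0
p0 | _b[c]ca_   read c → write b, move right, go to p4
p4 | _bb[c]a_   read c → write b, move left, go to p2
p2 | _b[b]ba_   read b → write a, move left, go to p1
p1 | _[b]aba_   read b → write c, move left, go to p0
p0 | [_]caba_
Cell 3 holds a when M halts.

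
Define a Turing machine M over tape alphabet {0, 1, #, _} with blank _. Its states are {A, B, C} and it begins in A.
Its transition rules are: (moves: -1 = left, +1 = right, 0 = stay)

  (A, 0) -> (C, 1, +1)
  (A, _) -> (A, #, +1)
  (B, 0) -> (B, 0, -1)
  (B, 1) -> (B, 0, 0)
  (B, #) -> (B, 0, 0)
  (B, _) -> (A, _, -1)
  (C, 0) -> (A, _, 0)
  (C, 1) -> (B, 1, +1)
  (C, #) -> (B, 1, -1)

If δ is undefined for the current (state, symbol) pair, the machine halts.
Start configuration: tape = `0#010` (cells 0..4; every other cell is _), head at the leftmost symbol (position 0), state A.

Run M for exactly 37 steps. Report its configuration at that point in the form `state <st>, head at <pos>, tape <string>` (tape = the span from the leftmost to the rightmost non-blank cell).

state B, head at 0, tape ##1#00000

A | ____[0]#010   read 0 → write 1, move +1, go to C
C | ____1[#]010   read # → write 1, move -1, go to B
B | ____[1]1010   read 1 → write 0, move 0, go to B
B | ____[0]1010   read 0 → write 0, move -1, go to B
B | ___[_]01010   read _ → write _, move -1, go to A
A | __[_]_01010   read _ → write #, move +1, go to A
A | __#[_]01010   read _ → write #, move +1, go to A
A | __##[0]1010   read 0 → write 1, move +1, go to C
C | __##1[1]010   read 1 → write 1, move +1, go to B
B | __##11[0]10   read 0 → write 0, move -1, go to B
B | __##1[1]010   read 1 → write 0, move 0, go to B
B | __##1[0]010   read 0 → write 0, move -1, go to B
B | __##[1]0010   read 1 → write 0, move 0, go to B
B | __##[0]0010   read 0 → write 0, move -1, go to B
B | __#[#]00010   read # → write 0, move 0, go to B
B | __#[0]00010   read 0 → write 0, move -1, go to B
B | __[#]000010   read # → write 0, move 0, go to B
B | __[0]000010   read 0 → write 0, move -1, go to B
B | _[_]0000010   read _ → write _, move -1, go to A
A | [_]_0000010   read _ → write #, move +1, go to A
A | #[_]0000010   read _ → write #, move +1, go to A
A | ##[0]000010   read 0 → write 1, move +1, go to C
C | ##1[0]00010   read 0 → write _, move 0, go to A
A | ##1[_]00010   read _ → write #, move +1, go to A
A | ##1#[0]0010   read 0 → write 1, move +1, go to C
C | ##1#1[0]010   read 0 → write _, move 0, go to A
A | ##1#1[_]010   read _ → write #, move +1, go to A
A | ##1#1#[0]10   read 0 → write 1, move +1, go to C
C | ##1#1#1[1]0   read 1 → write 1, move +1, go to B
B | ##1#1#11[0]   read 0 → write 0, move -1, go to B
B | ##1#1#1[1]0   read 1 → write 0, move 0, go to B
B | ##1#1#1[0]0   read 0 → write 0, move -1, go to B
B | ##1#1#[1]00   read 1 → write 0, move 0, go to B
B | ##1#1#[0]00   read 0 → write 0, move -1, go to B
B | ##1#1[#]000   read # → write 0, move 0, go to B
B | ##1#1[0]000   read 0 → write 0, move -1, go to B
B | ##1#[1]0000   read 1 → write 0, move 0, go to B
B | ##1#[0]0000
After 37 steps: state B, head at 0, tape ##1#00000.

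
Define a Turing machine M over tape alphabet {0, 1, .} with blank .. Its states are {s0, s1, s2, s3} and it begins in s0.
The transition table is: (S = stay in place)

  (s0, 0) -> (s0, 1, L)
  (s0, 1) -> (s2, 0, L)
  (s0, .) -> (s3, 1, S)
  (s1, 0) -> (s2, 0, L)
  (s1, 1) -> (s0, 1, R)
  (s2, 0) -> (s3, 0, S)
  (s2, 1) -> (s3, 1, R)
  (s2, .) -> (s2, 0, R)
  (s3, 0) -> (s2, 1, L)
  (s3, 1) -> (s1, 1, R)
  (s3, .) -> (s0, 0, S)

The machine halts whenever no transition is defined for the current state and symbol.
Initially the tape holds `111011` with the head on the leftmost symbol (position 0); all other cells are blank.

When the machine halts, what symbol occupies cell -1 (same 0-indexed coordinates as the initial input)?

1

s0 | ..[1]11011.   read 1 → write 0, move L, go to s2
s2 | .[.]011011.   read . → write 0, move R, go to s2
s2 | .0[0]11011.   read 0 → write 0, move S, go to s3
s3 | .0[0]11011.   read 0 → write 1, move L, go to s2
s2 | .[0]111011.   read 0 → write 0, move S, go to s3
s3 | .[0]111011.   read 0 → write 1, move L, go to s2
s2 | [.]1111011.   read . → write 0, move R, go to s2
s2 | 0[1]111011.   read 1 → write 1, move R, go to s3
s3 | 01[1]11011.   read 1 → write 1, move R, go to s1
s1 | 011[1]1011.   read 1 → write 1, move R, go to s0
s0 | 0111[1]011.   read 1 → write 0, move L, go to s2
s2 | 011[1]0011.   read 1 → write 1, move R, go to s3
s3 | 0111[0]011.   read 0 → write 1, move L, go to s2
s2 | 011[1]1011.   read 1 → write 1, move R, go to s3
s3 | 0111[1]011.   read 1 → write 1, move R, go to s1
s1 | 01111[0]11.   read 0 → write 0, move L, go to s2
s2 | 0111[1]011.   read 1 → write 1, move R, go to s3
s3 | 01111[0]11.   read 0 → write 1, move L, go to s2
s2 | 0111[1]111.   read 1 → write 1, move R, go to s3
s3 | 01111[1]11.   read 1 → write 1, move R, go to s1
s1 | 011111[1]1.   read 1 → write 1, move R, go to s0
s0 | 0111111[1].   read 1 → write 0, move L, go to s2
s2 | 011111[1]0.   read 1 → write 1, move R, go to s3
s3 | 0111111[0].   read 0 → write 1, move L, go to s2
s2 | 011111[1]1.   read 1 → write 1, move R, go to s3
s3 | 0111111[1].   read 1 → write 1, move R, go to s1
s1 | 01111111[.]
Cell -1 holds 1 when M halts.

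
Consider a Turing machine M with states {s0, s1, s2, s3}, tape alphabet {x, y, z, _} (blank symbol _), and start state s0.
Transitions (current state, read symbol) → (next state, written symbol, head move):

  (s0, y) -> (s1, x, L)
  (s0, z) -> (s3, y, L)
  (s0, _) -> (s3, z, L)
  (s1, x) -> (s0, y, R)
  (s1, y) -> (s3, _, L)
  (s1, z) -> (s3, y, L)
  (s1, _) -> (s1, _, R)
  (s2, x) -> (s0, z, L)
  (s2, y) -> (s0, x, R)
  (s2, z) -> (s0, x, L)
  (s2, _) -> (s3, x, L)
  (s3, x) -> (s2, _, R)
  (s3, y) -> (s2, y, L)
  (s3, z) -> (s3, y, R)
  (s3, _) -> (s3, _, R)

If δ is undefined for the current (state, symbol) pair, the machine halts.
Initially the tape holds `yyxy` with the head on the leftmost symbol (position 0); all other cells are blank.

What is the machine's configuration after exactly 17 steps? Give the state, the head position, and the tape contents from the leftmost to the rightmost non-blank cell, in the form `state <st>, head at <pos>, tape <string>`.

state s0, head at 3, tape yyx

s0 | _[y]yxy   read y → write x, move L, go to s1
s1 | [_]xyxy   read _ → write _, move R, go to s1
s1 | _[x]yxy   read x → write y, move R, go to s0
s0 | _y[y]xy   read y → write x, move L, go to s1
s1 | _[y]xxy   read y → write _, move L, go to s3
s3 | [_]_xxy   read _ → write _, move R, go to s3
s3 | _[_]xxy   read _ → write _, move R, go to s3
s3 | __[x]xy   read x → write _, move R, go to s2
s2 | ___[x]y   read x → write z, move L, go to s0
s0 | __[_]zy   read _ → write z, move L, go to s3
s3 | _[_]zzy   read _ → write _, move R, go to s3
s3 | __[z]zy   read z → write y, move R, go to s3
s3 | __y[z]y   read z → write y, move R, go to s3
s3 | __yy[y]   read y → write y, move L, go to s2
s2 | __y[y]y   read y → write x, move R, go to s0
s0 | __yx[y]   read y → write x, move L, go to s1
s1 | __y[x]x   read x → write y, move R, go to s0
s0 | __yy[x]
After 17 steps: state s0, head at 3, tape yyx.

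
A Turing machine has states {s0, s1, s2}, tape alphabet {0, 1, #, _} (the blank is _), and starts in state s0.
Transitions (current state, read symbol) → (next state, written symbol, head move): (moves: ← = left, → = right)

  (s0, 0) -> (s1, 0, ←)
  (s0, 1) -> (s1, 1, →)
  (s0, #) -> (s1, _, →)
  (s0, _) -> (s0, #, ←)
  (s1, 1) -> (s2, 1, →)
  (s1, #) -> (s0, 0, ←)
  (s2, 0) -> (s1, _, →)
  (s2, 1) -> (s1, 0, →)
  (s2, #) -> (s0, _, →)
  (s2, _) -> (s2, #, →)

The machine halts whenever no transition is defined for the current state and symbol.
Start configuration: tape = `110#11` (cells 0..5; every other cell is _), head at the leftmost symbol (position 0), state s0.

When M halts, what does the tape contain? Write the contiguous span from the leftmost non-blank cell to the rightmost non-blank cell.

state=s0 head=0 tape=[1]10#11   (s0,1)→(s1,1,→)
state=s1 head=1 tape=1[1]0#11   (s1,1)→(s2,1,→)
state=s2 head=2 tape=11[0]#11   (s2,0)→(s1,_,→)
state=s1 head=3 tape=11_[#]11   (s1,#)→(s0,0,←)
state=s0 head=2 tape=11[_]011   (s0,_)→(s0,#,←)
state=s0 head=1 tape=1[1]#011   (s0,1)→(s1,1,→)
state=s1 head=2 tape=11[#]011   (s1,#)→(s0,0,←)
state=s0 head=1 tape=1[1]0011   (s0,1)→(s1,1,→)
state=s1 head=2 tape=11[0]011
The non-blank tape span at halt is 110011.

110011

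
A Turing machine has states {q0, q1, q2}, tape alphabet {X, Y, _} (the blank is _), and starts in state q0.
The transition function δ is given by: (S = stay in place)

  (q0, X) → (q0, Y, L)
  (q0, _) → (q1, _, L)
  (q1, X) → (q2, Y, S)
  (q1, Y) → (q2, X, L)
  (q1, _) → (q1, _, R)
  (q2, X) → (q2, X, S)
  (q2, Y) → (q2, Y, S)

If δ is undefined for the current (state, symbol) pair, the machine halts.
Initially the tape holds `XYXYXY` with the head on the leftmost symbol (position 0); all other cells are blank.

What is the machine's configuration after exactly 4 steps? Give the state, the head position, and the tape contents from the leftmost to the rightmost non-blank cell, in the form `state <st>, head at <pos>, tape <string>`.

state q1, head at 0, tape YYXYXY

q0 | __[X]YXYXY   read X → write Y, move L, go to q0
q0 | _[_]YYXYXY   read _ → write _, move L, go to q1
q1 | [_]_YYXYXY   read _ → write _, move R, go to q1
q1 | _[_]YYXYXY   read _ → write _, move R, go to q1
q1 | __[Y]YXYXY
After 4 steps: state q1, head at 0, tape YYXYXY.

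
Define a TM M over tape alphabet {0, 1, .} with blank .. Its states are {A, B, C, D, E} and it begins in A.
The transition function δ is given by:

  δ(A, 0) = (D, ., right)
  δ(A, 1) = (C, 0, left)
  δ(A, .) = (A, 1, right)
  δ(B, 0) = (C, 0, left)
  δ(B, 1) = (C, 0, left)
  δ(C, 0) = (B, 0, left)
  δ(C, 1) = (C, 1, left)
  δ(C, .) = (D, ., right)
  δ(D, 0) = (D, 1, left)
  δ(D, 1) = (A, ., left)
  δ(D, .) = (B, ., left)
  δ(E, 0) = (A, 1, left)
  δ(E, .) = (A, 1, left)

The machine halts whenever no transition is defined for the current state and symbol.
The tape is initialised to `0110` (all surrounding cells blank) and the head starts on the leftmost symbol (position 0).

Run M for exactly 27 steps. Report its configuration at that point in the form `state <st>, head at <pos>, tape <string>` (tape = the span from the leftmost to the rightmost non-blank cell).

state C, head at -3, tape 1100000

A | ...[0]110   read 0 → write ., move right, go to D
D | ....[1]10   read 1 → write ., move left, go to A
A | ...[.].10   read . → write 1, move right, go to A
A | ...1[.]10   read . → write 1, move right, go to A
A | ...11[1]0   read 1 → write 0, move left, go to C
C | ...1[1]00   read 1 → write 1, move left, go to C
C | ...[1]100   read 1 → write 1, move left, go to C
C | ..[.]1100   read . → write ., move right, go to D
D | ...[1]100   read 1 → write ., move left, go to A
A | ..[.].100   read . → write 1, move right, go to A
A | ..1[.]100   read . → write 1, move right, go to A
A | ..11[1]00   read 1 → write 0, move left, go to C
C | ..1[1]000   read 1 → write 1, move left, go to C
C | ..[1]1000   read 1 → write 1, move left, go to C
C | .[.]11000   read . → write ., move right, go to D
D | ..[1]1000   read 1 → write ., move left, go to A
A | .[.].1000   read . → write 1, move right, go to A
A | .1[.]1000   read . → write 1, move right, go to A
A | .11[1]000   read 1 → write 0, move left, go to C
C | .1[1]0000   read 1 → write 1, move left, go to C
C | .[1]10000   read 1 → write 1, move left, go to C
C | [.]110000   read . → write ., move right, go to D
D | .[1]10000   read 1 → write ., move left, go to A
A | [.].10000   read . → write 1, move right, go to A
A | 1[.]10000   read . → write 1, move right, go to A
A | 11[1]0000   read 1 → write 0, move left, go to C
C | 1[1]00000   read 1 → write 1, move left, go to C
C | [1]100000
After 27 steps: state C, head at -3, tape 1100000.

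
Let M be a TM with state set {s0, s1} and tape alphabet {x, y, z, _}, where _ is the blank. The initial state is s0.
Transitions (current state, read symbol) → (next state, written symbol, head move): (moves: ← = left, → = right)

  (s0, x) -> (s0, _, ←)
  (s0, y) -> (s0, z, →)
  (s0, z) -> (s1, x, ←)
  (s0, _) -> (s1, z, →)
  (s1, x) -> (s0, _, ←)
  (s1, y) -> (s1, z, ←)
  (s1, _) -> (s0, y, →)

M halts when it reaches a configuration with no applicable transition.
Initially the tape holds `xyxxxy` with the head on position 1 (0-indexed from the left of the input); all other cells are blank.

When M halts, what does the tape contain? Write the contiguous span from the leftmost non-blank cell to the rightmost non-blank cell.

zzzzx_y

state=s0 head=1 tape=_x[y]xxxy   (s0,y)→(s0,z,→)
state=s0 head=2 tape=_xz[x]xxy   (s0,x)→(s0,_,←)
state=s0 head=1 tape=_x[z]_xxy   (s0,z)→(s1,x,←)
state=s1 head=0 tape=_[x]x_xxy   (s1,x)→(s0,_,←)
state=s0 head=-1 tape=[_]_x_xxy   (s0,_)→(s1,z,→)
state=s1 head=0 tape=z[_]x_xxy   (s1,_)→(s0,y,→)
state=s0 head=1 tape=zy[x]_xxy   (s0,x)→(s0,_,←)
state=s0 head=0 tape=z[y]__xxy   (s0,y)→(s0,z,→)
state=s0 head=1 tape=zz[_]_xxy   (s0,_)→(s1,z,→)
state=s1 head=2 tape=zzz[_]xxy   (s1,_)→(s0,y,→)
state=s0 head=3 tape=zzzy[x]xy   (s0,x)→(s0,_,←)
state=s0 head=2 tape=zzz[y]_xy   (s0,y)→(s0,z,→)
state=s0 head=3 tape=zzzz[_]xy   (s0,_)→(s1,z,→)
state=s1 head=4 tape=zzzzz[x]y   (s1,x)→(s0,_,←)
state=s0 head=3 tape=zzzz[z]_y   (s0,z)→(s1,x,←)
state=s1 head=2 tape=zzz[z]x_y
The non-blank tape span at halt is zzzzx_y.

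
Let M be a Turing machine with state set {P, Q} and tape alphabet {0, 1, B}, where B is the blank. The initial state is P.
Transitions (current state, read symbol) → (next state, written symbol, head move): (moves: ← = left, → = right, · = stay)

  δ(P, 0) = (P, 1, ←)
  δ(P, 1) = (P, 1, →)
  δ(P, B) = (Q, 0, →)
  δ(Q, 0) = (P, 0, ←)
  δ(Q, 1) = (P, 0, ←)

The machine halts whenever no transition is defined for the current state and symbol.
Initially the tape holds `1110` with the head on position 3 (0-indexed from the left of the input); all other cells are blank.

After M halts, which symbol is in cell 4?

0

state=P head=3 tape=111[0]BB   (P,0)→(P,1,←)
state=P head=2 tape=11[1]1BB   (P,1)→(P,1,→)
state=P head=3 tape=111[1]BB   (P,1)→(P,1,→)
state=P head=4 tape=1111[B]B   (P,B)→(Q,0,→)
state=Q head=5 tape=11110[B]
Cell 4 holds 0 when M halts.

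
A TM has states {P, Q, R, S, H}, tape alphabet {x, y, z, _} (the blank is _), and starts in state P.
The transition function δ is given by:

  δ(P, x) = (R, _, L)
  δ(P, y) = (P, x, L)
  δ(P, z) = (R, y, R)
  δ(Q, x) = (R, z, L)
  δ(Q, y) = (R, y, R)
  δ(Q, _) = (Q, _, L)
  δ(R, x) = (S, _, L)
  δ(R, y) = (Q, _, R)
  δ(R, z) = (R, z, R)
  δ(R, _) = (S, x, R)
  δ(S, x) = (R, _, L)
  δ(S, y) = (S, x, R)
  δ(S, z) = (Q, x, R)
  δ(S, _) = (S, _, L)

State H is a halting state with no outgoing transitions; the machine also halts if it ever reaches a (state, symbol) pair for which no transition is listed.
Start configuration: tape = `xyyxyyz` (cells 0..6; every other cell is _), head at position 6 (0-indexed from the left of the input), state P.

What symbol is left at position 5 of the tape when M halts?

_

P | xyyxyy[z]__   read z → write y, move R, go to R
R | xyyxyyy[_]_   read _ → write x, move R, go to S
S | xyyxyyyx[_]   read _ → write _, move L, go to S
S | xyyxyyy[x]_   read x → write _, move L, go to R
R | xyyxyy[y]__   read y → write _, move R, go to Q
Q | xyyxyy_[_]_   read _ → write _, move L, go to Q
Q | xyyxyy[_]__   read _ → write _, move L, go to Q
Q | xyyxy[y]___   read y → write y, move R, go to R
R | xyyxyy[_]__   read _ → write x, move R, go to S
S | xyyxyyx[_]_   read _ → write _, move L, go to S
S | xyyxyy[x]__   read x → write _, move L, go to R
R | xyyxy[y]___   read y → write _, move R, go to Q
Q | xyyxy_[_]__   read _ → write _, move L, go to Q
Q | xyyxy[_]___   read _ → write _, move L, go to Q
Q | xyyx[y]____   read y → write y, move R, go to R
R | xyyxy[_]___   read _ → write x, move R, go to S
S | xyyxyx[_]__   read _ → write _, move L, go to S
S | xyyxy[x]___   read x → write _, move L, go to R
R | xyyx[y]____   read y → write _, move R, go to Q
Q | xyyx_[_]___   read _ → write _, move L, go to Q
Q | xyyx[_]____   read _ → write _, move L, go to Q
Q | xyy[x]_____   read x → write z, move L, go to R
R | xy[y]z_____   read y → write _, move R, go to Q
Q | xy_[z]_____
Cell 5 holds _ when M halts.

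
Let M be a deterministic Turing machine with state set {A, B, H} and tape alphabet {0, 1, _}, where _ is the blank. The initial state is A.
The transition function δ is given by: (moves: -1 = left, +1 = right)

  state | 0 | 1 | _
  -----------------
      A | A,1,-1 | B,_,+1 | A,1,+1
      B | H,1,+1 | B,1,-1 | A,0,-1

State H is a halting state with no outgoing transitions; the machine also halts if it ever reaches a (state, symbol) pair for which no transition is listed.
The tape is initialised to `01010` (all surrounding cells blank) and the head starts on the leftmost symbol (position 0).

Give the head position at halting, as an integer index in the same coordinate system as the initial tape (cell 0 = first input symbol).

state=A head=0 tape=_[0]1010   (A,0)→(A,1,-1)
state=A head=-1 tape=[_]11010   (A,_)→(A,1,+1)
state=A head=0 tape=1[1]1010   (A,1)→(B,_,+1)
state=B head=1 tape=1_[1]010   (B,1)→(B,1,-1)
state=B head=0 tape=1[_]1010   (B,_)→(A,0,-1)
state=A head=-1 tape=[1]01010   (A,1)→(B,_,+1)
state=B head=0 tape=_[0]1010   (B,0)→(H,1,+1)
state=H head=1 tape=_1[1]010
At halt the head is at cell 1.

1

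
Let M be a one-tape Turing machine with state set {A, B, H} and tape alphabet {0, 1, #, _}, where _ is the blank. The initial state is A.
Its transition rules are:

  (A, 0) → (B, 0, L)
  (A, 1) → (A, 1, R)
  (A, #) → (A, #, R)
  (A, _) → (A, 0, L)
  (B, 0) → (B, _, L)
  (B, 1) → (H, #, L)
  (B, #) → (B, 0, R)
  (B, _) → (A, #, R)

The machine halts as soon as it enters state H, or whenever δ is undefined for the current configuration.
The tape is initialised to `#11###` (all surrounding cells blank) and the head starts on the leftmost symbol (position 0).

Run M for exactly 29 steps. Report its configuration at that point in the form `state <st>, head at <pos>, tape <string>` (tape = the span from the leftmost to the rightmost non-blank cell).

state B, head at 3, tape #110

A | [#]11###_   read # → write #, move R, go to A
A | #[1]1###_   read 1 → write 1, move R, go to A
A | #1[1]###_   read 1 → write 1, move R, go to A
A | #11[#]##_   read # → write #, move R, go to A
A | #11#[#]#_   read # → write #, move R, go to A
A | #11##[#]_   read # → write #, move R, go to A
A | #11###[_]   read _ → write 0, move L, go to A
A | #11##[#]0   read # → write #, move R, go to A
A | #11###[0]   read 0 → write 0, move L, go to B
B | #11##[#]0   read # → write 0, move R, go to B
B | #11##0[0]   read 0 → write _, move L, go to B
B | #11##[0]_   read 0 → write _, move L, go to B
B | #11#[#]__   read # → write 0, move R, go to B
B | #11#0[_]_   read _ → write #, move R, go to A
A | #11#0#[_]   read _ → write 0, move L, go to A
A | #11#0[#]0   read # → write #, move R, go to A
A | #11#0#[0]   read 0 → write 0, move L, go to B
B | #11#0[#]0   read # → write 0, move R, go to B
B | #11#00[0]   read 0 → write _, move L, go to B
B | #11#0[0]_   read 0 → write _, move L, go to B
B | #11#[0]__   read 0 → write _, move L, go to B
B | #11[#]___   read # → write 0, move R, go to B
B | #110[_]__   read _ → write #, move R, go to A
A | #110#[_]_   read _ → write 0, move L, go to A
A | #110[#]0_   read # → write #, move R, go to A
A | #110#[0]_   read 0 → write 0, move L, go to B
B | #110[#]0_   read # → write 0, move R, go to B
B | #1100[0]_   read 0 → write _, move L, go to B
B | #110[0]__   read 0 → write _, move L, go to B
B | #11[0]___
After 29 steps: state B, head at 3, tape #110.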